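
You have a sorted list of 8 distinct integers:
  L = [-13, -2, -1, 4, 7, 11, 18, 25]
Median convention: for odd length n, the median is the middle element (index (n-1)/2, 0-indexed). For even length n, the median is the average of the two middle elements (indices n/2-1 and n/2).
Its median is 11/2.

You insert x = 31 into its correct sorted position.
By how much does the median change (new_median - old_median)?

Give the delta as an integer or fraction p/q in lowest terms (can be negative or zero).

Old median = 11/2
After inserting x = 31: new sorted = [-13, -2, -1, 4, 7, 11, 18, 25, 31]
New median = 7
Delta = 7 - 11/2 = 3/2

Answer: 3/2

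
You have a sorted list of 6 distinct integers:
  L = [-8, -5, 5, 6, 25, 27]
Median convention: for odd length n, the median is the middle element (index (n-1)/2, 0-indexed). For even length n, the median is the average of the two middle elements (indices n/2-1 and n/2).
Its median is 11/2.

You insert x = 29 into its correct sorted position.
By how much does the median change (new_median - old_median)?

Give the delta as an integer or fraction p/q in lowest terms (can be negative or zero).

Old median = 11/2
After inserting x = 29: new sorted = [-8, -5, 5, 6, 25, 27, 29]
New median = 6
Delta = 6 - 11/2 = 1/2

Answer: 1/2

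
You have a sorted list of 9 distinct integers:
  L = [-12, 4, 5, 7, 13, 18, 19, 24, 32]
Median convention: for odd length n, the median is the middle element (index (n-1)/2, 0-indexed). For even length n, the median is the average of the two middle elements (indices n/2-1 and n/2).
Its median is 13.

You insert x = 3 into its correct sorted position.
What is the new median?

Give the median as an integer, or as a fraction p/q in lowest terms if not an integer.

Old list (sorted, length 9): [-12, 4, 5, 7, 13, 18, 19, 24, 32]
Old median = 13
Insert x = 3
Old length odd (9). Middle was index 4 = 13.
New length even (10). New median = avg of two middle elements.
x = 3: 1 elements are < x, 8 elements are > x.
New sorted list: [-12, 3, 4, 5, 7, 13, 18, 19, 24, 32]
New median = 10

Answer: 10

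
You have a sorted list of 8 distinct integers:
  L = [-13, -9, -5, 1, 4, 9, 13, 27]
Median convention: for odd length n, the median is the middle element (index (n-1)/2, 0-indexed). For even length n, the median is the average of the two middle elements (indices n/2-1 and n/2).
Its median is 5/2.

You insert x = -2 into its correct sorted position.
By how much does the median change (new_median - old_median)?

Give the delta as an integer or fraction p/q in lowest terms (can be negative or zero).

Old median = 5/2
After inserting x = -2: new sorted = [-13, -9, -5, -2, 1, 4, 9, 13, 27]
New median = 1
Delta = 1 - 5/2 = -3/2

Answer: -3/2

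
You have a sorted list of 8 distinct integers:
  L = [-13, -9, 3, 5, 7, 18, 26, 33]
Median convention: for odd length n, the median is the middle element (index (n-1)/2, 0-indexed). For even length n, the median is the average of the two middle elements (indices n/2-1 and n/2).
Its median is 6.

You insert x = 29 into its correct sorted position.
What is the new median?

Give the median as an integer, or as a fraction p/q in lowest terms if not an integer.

Answer: 7

Derivation:
Old list (sorted, length 8): [-13, -9, 3, 5, 7, 18, 26, 33]
Old median = 6
Insert x = 29
Old length even (8). Middle pair: indices 3,4 = 5,7.
New length odd (9). New median = single middle element.
x = 29: 7 elements are < x, 1 elements are > x.
New sorted list: [-13, -9, 3, 5, 7, 18, 26, 29, 33]
New median = 7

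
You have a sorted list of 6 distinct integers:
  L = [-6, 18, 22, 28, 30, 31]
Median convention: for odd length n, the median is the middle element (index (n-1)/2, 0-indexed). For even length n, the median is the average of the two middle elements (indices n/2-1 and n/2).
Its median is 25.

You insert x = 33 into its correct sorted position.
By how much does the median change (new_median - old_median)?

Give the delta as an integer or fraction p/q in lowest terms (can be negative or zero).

Old median = 25
After inserting x = 33: new sorted = [-6, 18, 22, 28, 30, 31, 33]
New median = 28
Delta = 28 - 25 = 3

Answer: 3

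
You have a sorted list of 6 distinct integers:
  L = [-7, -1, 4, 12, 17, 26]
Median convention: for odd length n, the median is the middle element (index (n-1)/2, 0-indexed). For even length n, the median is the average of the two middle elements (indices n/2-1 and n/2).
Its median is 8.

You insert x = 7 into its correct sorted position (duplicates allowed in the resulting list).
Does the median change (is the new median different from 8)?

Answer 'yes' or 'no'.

Old median = 8
Insert x = 7
New median = 7
Changed? yes

Answer: yes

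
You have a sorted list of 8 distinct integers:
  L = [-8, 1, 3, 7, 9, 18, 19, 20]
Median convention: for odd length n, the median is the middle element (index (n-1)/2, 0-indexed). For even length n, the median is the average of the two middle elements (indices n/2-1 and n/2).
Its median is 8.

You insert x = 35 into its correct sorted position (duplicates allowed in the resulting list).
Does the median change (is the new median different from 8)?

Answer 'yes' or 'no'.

Old median = 8
Insert x = 35
New median = 9
Changed? yes

Answer: yes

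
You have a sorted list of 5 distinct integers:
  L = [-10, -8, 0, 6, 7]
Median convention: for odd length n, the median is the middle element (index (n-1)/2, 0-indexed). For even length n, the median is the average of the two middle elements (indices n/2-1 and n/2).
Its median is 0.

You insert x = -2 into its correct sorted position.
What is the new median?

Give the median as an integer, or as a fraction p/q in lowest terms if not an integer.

Old list (sorted, length 5): [-10, -8, 0, 6, 7]
Old median = 0
Insert x = -2
Old length odd (5). Middle was index 2 = 0.
New length even (6). New median = avg of two middle elements.
x = -2: 2 elements are < x, 3 elements are > x.
New sorted list: [-10, -8, -2, 0, 6, 7]
New median = -1

Answer: -1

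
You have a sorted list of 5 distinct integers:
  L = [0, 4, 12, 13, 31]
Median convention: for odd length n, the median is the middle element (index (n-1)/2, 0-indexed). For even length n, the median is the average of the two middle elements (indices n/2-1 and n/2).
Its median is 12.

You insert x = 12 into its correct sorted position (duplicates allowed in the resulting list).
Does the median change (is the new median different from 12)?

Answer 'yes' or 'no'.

Old median = 12
Insert x = 12
New median = 12
Changed? no

Answer: no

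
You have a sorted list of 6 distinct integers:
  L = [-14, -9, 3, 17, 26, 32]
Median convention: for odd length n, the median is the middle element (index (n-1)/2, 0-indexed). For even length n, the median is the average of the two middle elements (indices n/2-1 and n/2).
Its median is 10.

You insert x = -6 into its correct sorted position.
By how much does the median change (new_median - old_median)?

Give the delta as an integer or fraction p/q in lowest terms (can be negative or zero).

Old median = 10
After inserting x = -6: new sorted = [-14, -9, -6, 3, 17, 26, 32]
New median = 3
Delta = 3 - 10 = -7

Answer: -7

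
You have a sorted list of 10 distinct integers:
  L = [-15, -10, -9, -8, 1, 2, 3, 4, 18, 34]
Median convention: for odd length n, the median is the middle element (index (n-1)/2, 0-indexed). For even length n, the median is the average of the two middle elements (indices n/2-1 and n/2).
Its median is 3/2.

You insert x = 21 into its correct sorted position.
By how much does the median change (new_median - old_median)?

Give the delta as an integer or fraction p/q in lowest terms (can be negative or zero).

Answer: 1/2

Derivation:
Old median = 3/2
After inserting x = 21: new sorted = [-15, -10, -9, -8, 1, 2, 3, 4, 18, 21, 34]
New median = 2
Delta = 2 - 3/2 = 1/2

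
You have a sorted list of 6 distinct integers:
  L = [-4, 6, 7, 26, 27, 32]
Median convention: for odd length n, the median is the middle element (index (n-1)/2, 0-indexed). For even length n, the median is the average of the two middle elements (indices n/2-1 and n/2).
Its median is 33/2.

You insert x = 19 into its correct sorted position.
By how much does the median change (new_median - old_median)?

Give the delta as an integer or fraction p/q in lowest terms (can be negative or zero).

Old median = 33/2
After inserting x = 19: new sorted = [-4, 6, 7, 19, 26, 27, 32]
New median = 19
Delta = 19 - 33/2 = 5/2

Answer: 5/2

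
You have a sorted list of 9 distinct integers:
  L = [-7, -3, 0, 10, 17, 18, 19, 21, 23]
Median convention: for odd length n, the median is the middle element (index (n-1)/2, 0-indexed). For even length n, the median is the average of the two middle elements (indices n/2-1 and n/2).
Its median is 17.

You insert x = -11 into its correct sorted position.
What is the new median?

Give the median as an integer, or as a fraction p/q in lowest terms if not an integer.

Old list (sorted, length 9): [-7, -3, 0, 10, 17, 18, 19, 21, 23]
Old median = 17
Insert x = -11
Old length odd (9). Middle was index 4 = 17.
New length even (10). New median = avg of two middle elements.
x = -11: 0 elements are < x, 9 elements are > x.
New sorted list: [-11, -7, -3, 0, 10, 17, 18, 19, 21, 23]
New median = 27/2

Answer: 27/2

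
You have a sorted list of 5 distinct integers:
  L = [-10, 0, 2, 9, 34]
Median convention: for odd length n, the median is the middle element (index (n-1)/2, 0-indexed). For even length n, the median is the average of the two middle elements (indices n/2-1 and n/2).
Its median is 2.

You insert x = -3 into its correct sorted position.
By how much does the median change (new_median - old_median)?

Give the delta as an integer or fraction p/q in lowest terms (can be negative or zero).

Old median = 2
After inserting x = -3: new sorted = [-10, -3, 0, 2, 9, 34]
New median = 1
Delta = 1 - 2 = -1

Answer: -1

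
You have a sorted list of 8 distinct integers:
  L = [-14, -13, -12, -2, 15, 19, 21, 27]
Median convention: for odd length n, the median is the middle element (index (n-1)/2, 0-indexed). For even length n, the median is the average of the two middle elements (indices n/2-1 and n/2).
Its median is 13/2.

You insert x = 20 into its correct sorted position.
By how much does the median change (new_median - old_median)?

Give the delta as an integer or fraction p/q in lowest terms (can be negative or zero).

Old median = 13/2
After inserting x = 20: new sorted = [-14, -13, -12, -2, 15, 19, 20, 21, 27]
New median = 15
Delta = 15 - 13/2 = 17/2

Answer: 17/2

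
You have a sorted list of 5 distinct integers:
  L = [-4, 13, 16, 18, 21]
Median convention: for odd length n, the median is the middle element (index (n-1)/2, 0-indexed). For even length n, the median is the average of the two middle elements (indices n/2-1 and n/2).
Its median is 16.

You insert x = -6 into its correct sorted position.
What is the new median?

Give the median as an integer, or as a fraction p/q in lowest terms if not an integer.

Old list (sorted, length 5): [-4, 13, 16, 18, 21]
Old median = 16
Insert x = -6
Old length odd (5). Middle was index 2 = 16.
New length even (6). New median = avg of two middle elements.
x = -6: 0 elements are < x, 5 elements are > x.
New sorted list: [-6, -4, 13, 16, 18, 21]
New median = 29/2

Answer: 29/2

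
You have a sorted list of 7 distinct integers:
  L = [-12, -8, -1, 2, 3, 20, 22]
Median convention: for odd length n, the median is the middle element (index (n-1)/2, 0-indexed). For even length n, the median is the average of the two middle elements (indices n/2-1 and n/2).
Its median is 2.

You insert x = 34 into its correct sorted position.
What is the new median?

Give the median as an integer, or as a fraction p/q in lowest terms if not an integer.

Answer: 5/2

Derivation:
Old list (sorted, length 7): [-12, -8, -1, 2, 3, 20, 22]
Old median = 2
Insert x = 34
Old length odd (7). Middle was index 3 = 2.
New length even (8). New median = avg of two middle elements.
x = 34: 7 elements are < x, 0 elements are > x.
New sorted list: [-12, -8, -1, 2, 3, 20, 22, 34]
New median = 5/2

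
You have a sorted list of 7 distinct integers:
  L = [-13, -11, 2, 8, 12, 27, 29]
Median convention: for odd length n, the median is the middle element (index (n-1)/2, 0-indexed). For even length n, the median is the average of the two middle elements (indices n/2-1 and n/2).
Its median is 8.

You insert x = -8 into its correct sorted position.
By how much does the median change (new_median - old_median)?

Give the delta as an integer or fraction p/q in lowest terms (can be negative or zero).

Old median = 8
After inserting x = -8: new sorted = [-13, -11, -8, 2, 8, 12, 27, 29]
New median = 5
Delta = 5 - 8 = -3

Answer: -3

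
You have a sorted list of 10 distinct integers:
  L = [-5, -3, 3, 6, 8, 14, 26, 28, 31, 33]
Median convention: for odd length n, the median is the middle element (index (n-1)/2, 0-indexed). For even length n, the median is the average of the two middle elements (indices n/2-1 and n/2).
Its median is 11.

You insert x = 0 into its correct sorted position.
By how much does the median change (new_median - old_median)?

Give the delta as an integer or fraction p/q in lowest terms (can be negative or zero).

Old median = 11
After inserting x = 0: new sorted = [-5, -3, 0, 3, 6, 8, 14, 26, 28, 31, 33]
New median = 8
Delta = 8 - 11 = -3

Answer: -3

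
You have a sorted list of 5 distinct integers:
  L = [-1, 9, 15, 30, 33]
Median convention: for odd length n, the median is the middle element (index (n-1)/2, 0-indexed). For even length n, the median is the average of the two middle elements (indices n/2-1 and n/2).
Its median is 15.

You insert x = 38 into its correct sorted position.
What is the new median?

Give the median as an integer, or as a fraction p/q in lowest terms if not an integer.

Answer: 45/2

Derivation:
Old list (sorted, length 5): [-1, 9, 15, 30, 33]
Old median = 15
Insert x = 38
Old length odd (5). Middle was index 2 = 15.
New length even (6). New median = avg of two middle elements.
x = 38: 5 elements are < x, 0 elements are > x.
New sorted list: [-1, 9, 15, 30, 33, 38]
New median = 45/2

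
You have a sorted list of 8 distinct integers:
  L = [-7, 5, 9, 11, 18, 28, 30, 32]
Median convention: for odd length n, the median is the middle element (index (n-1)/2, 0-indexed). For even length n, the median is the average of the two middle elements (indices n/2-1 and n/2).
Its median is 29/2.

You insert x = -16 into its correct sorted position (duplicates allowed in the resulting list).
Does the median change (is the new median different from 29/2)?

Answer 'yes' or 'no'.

Answer: yes

Derivation:
Old median = 29/2
Insert x = -16
New median = 11
Changed? yes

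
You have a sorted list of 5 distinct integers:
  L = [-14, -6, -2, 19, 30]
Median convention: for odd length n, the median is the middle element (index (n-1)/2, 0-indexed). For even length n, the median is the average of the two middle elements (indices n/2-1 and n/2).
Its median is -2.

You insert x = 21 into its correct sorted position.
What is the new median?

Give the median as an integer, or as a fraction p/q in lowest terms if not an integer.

Old list (sorted, length 5): [-14, -6, -2, 19, 30]
Old median = -2
Insert x = 21
Old length odd (5). Middle was index 2 = -2.
New length even (6). New median = avg of two middle elements.
x = 21: 4 elements are < x, 1 elements are > x.
New sorted list: [-14, -6, -2, 19, 21, 30]
New median = 17/2

Answer: 17/2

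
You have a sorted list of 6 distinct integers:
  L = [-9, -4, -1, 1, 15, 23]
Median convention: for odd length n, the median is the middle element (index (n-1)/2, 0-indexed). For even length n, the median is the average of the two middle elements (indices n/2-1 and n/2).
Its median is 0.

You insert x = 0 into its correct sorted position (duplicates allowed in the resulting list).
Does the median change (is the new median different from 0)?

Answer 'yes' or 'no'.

Answer: no

Derivation:
Old median = 0
Insert x = 0
New median = 0
Changed? no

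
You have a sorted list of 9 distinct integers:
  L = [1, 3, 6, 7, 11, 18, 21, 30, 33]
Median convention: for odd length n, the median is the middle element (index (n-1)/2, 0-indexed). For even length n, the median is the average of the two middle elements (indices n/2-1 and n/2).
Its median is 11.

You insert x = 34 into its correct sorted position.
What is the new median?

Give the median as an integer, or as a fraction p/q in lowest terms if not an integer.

Answer: 29/2

Derivation:
Old list (sorted, length 9): [1, 3, 6, 7, 11, 18, 21, 30, 33]
Old median = 11
Insert x = 34
Old length odd (9). Middle was index 4 = 11.
New length even (10). New median = avg of two middle elements.
x = 34: 9 elements are < x, 0 elements are > x.
New sorted list: [1, 3, 6, 7, 11, 18, 21, 30, 33, 34]
New median = 29/2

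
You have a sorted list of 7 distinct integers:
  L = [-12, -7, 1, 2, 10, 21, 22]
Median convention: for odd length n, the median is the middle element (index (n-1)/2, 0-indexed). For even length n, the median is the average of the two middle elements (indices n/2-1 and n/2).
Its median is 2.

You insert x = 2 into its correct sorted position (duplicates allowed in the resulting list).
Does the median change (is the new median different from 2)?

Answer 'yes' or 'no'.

Old median = 2
Insert x = 2
New median = 2
Changed? no

Answer: no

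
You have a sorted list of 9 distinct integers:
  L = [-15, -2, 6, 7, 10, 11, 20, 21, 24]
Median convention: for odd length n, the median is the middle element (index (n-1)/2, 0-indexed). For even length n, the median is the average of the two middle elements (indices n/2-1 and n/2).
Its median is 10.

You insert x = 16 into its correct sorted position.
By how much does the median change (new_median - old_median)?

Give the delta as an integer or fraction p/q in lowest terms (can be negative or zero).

Answer: 1/2

Derivation:
Old median = 10
After inserting x = 16: new sorted = [-15, -2, 6, 7, 10, 11, 16, 20, 21, 24]
New median = 21/2
Delta = 21/2 - 10 = 1/2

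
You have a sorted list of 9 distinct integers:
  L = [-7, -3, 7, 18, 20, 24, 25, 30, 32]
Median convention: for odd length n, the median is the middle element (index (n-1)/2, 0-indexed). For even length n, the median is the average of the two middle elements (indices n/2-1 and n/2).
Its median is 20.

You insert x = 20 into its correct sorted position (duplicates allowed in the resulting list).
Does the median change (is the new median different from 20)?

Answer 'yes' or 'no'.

Old median = 20
Insert x = 20
New median = 20
Changed? no

Answer: no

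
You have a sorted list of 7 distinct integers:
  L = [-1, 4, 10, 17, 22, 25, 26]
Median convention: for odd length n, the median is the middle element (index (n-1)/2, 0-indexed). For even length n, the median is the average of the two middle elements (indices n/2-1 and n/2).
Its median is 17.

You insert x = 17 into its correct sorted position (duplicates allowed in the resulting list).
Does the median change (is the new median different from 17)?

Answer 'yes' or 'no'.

Answer: no

Derivation:
Old median = 17
Insert x = 17
New median = 17
Changed? no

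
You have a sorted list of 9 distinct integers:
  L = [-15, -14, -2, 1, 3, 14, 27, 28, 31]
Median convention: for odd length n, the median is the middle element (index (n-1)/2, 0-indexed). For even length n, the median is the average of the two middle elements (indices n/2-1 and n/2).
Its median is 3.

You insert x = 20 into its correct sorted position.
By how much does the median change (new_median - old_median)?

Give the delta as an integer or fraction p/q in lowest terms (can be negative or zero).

Old median = 3
After inserting x = 20: new sorted = [-15, -14, -2, 1, 3, 14, 20, 27, 28, 31]
New median = 17/2
Delta = 17/2 - 3 = 11/2

Answer: 11/2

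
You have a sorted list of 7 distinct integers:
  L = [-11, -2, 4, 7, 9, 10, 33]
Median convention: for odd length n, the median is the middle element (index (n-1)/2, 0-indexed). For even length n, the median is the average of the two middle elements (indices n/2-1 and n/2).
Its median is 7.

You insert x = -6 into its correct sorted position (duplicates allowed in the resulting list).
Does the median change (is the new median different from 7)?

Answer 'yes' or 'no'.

Old median = 7
Insert x = -6
New median = 11/2
Changed? yes

Answer: yes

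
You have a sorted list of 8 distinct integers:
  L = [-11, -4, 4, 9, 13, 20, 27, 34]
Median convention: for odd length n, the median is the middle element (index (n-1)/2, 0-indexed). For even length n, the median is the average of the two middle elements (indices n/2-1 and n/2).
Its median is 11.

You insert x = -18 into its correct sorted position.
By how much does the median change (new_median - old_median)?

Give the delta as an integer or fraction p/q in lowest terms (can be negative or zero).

Answer: -2

Derivation:
Old median = 11
After inserting x = -18: new sorted = [-18, -11, -4, 4, 9, 13, 20, 27, 34]
New median = 9
Delta = 9 - 11 = -2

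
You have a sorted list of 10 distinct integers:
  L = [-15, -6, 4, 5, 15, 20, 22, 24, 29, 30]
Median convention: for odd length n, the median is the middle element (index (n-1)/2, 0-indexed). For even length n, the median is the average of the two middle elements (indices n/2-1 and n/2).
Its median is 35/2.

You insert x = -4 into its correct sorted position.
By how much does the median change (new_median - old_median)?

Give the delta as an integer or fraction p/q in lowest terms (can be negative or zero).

Answer: -5/2

Derivation:
Old median = 35/2
After inserting x = -4: new sorted = [-15, -6, -4, 4, 5, 15, 20, 22, 24, 29, 30]
New median = 15
Delta = 15 - 35/2 = -5/2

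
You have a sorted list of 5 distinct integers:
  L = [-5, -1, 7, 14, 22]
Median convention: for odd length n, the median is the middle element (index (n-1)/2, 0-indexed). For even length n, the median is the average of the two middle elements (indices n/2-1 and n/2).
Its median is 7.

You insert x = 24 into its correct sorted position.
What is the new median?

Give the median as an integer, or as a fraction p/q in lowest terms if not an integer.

Answer: 21/2

Derivation:
Old list (sorted, length 5): [-5, -1, 7, 14, 22]
Old median = 7
Insert x = 24
Old length odd (5). Middle was index 2 = 7.
New length even (6). New median = avg of two middle elements.
x = 24: 5 elements are < x, 0 elements are > x.
New sorted list: [-5, -1, 7, 14, 22, 24]
New median = 21/2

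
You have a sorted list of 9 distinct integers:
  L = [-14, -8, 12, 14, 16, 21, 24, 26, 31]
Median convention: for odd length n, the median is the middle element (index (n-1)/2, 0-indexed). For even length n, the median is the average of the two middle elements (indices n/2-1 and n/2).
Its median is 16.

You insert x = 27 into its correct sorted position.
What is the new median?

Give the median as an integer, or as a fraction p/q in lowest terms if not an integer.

Old list (sorted, length 9): [-14, -8, 12, 14, 16, 21, 24, 26, 31]
Old median = 16
Insert x = 27
Old length odd (9). Middle was index 4 = 16.
New length even (10). New median = avg of two middle elements.
x = 27: 8 elements are < x, 1 elements are > x.
New sorted list: [-14, -8, 12, 14, 16, 21, 24, 26, 27, 31]
New median = 37/2

Answer: 37/2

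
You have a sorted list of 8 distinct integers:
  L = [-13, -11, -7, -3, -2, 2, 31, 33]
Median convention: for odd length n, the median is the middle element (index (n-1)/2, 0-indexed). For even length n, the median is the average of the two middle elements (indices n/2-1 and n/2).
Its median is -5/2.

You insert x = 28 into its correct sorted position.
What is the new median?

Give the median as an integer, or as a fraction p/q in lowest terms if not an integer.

Answer: -2

Derivation:
Old list (sorted, length 8): [-13, -11, -7, -3, -2, 2, 31, 33]
Old median = -5/2
Insert x = 28
Old length even (8). Middle pair: indices 3,4 = -3,-2.
New length odd (9). New median = single middle element.
x = 28: 6 elements are < x, 2 elements are > x.
New sorted list: [-13, -11, -7, -3, -2, 2, 28, 31, 33]
New median = -2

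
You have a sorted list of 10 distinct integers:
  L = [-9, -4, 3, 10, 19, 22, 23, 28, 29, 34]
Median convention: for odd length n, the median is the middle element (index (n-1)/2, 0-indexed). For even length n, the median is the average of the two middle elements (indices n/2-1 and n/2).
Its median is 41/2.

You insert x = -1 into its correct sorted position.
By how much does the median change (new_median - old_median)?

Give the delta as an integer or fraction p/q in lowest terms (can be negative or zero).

Answer: -3/2

Derivation:
Old median = 41/2
After inserting x = -1: new sorted = [-9, -4, -1, 3, 10, 19, 22, 23, 28, 29, 34]
New median = 19
Delta = 19 - 41/2 = -3/2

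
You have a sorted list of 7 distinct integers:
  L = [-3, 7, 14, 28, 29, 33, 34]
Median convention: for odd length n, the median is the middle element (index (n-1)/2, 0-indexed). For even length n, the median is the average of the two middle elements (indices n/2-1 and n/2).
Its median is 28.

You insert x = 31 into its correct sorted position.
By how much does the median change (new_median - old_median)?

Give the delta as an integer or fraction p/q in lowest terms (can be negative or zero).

Answer: 1/2

Derivation:
Old median = 28
After inserting x = 31: new sorted = [-3, 7, 14, 28, 29, 31, 33, 34]
New median = 57/2
Delta = 57/2 - 28 = 1/2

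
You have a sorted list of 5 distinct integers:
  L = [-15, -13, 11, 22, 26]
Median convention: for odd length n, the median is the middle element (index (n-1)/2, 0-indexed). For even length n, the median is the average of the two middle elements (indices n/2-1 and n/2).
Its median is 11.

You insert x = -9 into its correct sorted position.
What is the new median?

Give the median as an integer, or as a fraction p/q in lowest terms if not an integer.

Old list (sorted, length 5): [-15, -13, 11, 22, 26]
Old median = 11
Insert x = -9
Old length odd (5). Middle was index 2 = 11.
New length even (6). New median = avg of two middle elements.
x = -9: 2 elements are < x, 3 elements are > x.
New sorted list: [-15, -13, -9, 11, 22, 26]
New median = 1

Answer: 1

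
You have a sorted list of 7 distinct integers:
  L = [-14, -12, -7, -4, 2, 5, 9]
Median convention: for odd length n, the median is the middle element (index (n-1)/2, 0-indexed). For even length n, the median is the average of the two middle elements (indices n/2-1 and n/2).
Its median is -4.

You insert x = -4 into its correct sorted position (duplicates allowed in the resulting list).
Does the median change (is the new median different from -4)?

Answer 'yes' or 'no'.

Old median = -4
Insert x = -4
New median = -4
Changed? no

Answer: no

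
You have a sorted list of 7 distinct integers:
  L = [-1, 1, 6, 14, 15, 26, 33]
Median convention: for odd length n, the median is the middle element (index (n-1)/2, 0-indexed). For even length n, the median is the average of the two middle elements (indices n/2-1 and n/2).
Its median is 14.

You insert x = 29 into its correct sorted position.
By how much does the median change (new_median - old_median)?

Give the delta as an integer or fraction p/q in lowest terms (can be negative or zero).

Answer: 1/2

Derivation:
Old median = 14
After inserting x = 29: new sorted = [-1, 1, 6, 14, 15, 26, 29, 33]
New median = 29/2
Delta = 29/2 - 14 = 1/2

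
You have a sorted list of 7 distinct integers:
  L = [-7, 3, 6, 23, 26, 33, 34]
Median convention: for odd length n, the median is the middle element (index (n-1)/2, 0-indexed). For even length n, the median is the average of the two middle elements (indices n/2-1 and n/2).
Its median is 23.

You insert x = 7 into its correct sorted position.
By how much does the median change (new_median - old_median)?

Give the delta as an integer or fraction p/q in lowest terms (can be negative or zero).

Old median = 23
After inserting x = 7: new sorted = [-7, 3, 6, 7, 23, 26, 33, 34]
New median = 15
Delta = 15 - 23 = -8

Answer: -8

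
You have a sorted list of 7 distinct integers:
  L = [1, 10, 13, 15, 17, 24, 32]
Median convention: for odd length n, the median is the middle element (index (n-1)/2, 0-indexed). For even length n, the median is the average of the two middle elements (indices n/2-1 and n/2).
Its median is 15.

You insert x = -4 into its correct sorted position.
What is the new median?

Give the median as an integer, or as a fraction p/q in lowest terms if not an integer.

Answer: 14

Derivation:
Old list (sorted, length 7): [1, 10, 13, 15, 17, 24, 32]
Old median = 15
Insert x = -4
Old length odd (7). Middle was index 3 = 15.
New length even (8). New median = avg of two middle elements.
x = -4: 0 elements are < x, 7 elements are > x.
New sorted list: [-4, 1, 10, 13, 15, 17, 24, 32]
New median = 14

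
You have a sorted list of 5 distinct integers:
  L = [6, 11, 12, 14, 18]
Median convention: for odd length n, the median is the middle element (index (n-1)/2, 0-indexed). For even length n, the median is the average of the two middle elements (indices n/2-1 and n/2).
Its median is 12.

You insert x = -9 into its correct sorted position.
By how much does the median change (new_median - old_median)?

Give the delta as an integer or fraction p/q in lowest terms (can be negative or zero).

Old median = 12
After inserting x = -9: new sorted = [-9, 6, 11, 12, 14, 18]
New median = 23/2
Delta = 23/2 - 12 = -1/2

Answer: -1/2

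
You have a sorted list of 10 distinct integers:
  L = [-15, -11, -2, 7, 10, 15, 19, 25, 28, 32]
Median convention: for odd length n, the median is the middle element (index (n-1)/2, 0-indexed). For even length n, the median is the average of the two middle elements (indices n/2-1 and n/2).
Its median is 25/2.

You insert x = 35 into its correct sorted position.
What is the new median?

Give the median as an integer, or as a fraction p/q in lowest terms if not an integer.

Answer: 15

Derivation:
Old list (sorted, length 10): [-15, -11, -2, 7, 10, 15, 19, 25, 28, 32]
Old median = 25/2
Insert x = 35
Old length even (10). Middle pair: indices 4,5 = 10,15.
New length odd (11). New median = single middle element.
x = 35: 10 elements are < x, 0 elements are > x.
New sorted list: [-15, -11, -2, 7, 10, 15, 19, 25, 28, 32, 35]
New median = 15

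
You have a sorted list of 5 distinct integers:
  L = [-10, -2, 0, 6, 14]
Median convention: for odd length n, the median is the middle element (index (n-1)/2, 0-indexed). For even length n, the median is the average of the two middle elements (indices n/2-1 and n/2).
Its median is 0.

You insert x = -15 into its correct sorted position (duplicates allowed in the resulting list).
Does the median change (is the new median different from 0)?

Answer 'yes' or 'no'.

Old median = 0
Insert x = -15
New median = -1
Changed? yes

Answer: yes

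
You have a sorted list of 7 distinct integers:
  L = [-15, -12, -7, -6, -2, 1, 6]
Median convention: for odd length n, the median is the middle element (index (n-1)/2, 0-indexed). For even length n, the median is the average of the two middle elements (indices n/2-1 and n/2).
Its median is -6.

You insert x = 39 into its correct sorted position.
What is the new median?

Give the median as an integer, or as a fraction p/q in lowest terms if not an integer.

Old list (sorted, length 7): [-15, -12, -7, -6, -2, 1, 6]
Old median = -6
Insert x = 39
Old length odd (7). Middle was index 3 = -6.
New length even (8). New median = avg of two middle elements.
x = 39: 7 elements are < x, 0 elements are > x.
New sorted list: [-15, -12, -7, -6, -2, 1, 6, 39]
New median = -4

Answer: -4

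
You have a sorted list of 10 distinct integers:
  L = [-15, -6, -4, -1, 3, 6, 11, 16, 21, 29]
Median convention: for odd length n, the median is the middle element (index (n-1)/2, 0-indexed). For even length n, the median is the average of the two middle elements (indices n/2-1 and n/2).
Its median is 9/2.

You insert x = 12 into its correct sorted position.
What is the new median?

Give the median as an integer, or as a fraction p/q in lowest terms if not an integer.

Answer: 6

Derivation:
Old list (sorted, length 10): [-15, -6, -4, -1, 3, 6, 11, 16, 21, 29]
Old median = 9/2
Insert x = 12
Old length even (10). Middle pair: indices 4,5 = 3,6.
New length odd (11). New median = single middle element.
x = 12: 7 elements are < x, 3 elements are > x.
New sorted list: [-15, -6, -4, -1, 3, 6, 11, 12, 16, 21, 29]
New median = 6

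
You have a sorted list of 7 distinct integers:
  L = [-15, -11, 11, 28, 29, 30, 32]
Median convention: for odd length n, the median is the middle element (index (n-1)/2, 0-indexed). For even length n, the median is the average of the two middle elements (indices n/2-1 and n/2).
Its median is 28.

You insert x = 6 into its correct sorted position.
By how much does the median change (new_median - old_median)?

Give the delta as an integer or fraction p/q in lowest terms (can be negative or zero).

Answer: -17/2

Derivation:
Old median = 28
After inserting x = 6: new sorted = [-15, -11, 6, 11, 28, 29, 30, 32]
New median = 39/2
Delta = 39/2 - 28 = -17/2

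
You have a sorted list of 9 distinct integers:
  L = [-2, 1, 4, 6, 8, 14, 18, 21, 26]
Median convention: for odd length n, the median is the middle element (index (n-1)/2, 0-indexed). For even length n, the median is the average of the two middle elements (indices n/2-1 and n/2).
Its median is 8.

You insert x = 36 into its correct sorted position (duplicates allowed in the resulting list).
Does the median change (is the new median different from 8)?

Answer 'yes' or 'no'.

Old median = 8
Insert x = 36
New median = 11
Changed? yes

Answer: yes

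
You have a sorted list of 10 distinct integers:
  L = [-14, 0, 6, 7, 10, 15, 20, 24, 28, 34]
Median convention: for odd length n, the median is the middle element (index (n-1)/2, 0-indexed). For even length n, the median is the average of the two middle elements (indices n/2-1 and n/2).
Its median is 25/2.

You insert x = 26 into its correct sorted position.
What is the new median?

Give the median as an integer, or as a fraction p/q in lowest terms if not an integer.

Answer: 15

Derivation:
Old list (sorted, length 10): [-14, 0, 6, 7, 10, 15, 20, 24, 28, 34]
Old median = 25/2
Insert x = 26
Old length even (10). Middle pair: indices 4,5 = 10,15.
New length odd (11). New median = single middle element.
x = 26: 8 elements are < x, 2 elements are > x.
New sorted list: [-14, 0, 6, 7, 10, 15, 20, 24, 26, 28, 34]
New median = 15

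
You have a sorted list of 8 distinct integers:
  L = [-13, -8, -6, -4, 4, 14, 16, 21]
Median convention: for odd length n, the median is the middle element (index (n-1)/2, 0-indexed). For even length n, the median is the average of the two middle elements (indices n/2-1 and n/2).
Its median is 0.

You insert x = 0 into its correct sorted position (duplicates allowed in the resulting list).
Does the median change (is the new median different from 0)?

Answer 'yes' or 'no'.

Old median = 0
Insert x = 0
New median = 0
Changed? no

Answer: no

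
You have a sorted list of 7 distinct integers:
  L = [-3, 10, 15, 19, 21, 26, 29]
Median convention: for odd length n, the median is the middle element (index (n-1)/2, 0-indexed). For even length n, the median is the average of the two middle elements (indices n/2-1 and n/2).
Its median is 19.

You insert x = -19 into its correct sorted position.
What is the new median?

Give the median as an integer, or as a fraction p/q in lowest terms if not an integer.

Old list (sorted, length 7): [-3, 10, 15, 19, 21, 26, 29]
Old median = 19
Insert x = -19
Old length odd (7). Middle was index 3 = 19.
New length even (8). New median = avg of two middle elements.
x = -19: 0 elements are < x, 7 elements are > x.
New sorted list: [-19, -3, 10, 15, 19, 21, 26, 29]
New median = 17

Answer: 17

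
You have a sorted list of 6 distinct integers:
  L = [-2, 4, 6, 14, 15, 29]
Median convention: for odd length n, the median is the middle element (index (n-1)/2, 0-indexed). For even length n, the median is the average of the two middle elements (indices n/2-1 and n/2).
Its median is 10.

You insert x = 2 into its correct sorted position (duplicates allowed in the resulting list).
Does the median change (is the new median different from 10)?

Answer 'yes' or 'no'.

Answer: yes

Derivation:
Old median = 10
Insert x = 2
New median = 6
Changed? yes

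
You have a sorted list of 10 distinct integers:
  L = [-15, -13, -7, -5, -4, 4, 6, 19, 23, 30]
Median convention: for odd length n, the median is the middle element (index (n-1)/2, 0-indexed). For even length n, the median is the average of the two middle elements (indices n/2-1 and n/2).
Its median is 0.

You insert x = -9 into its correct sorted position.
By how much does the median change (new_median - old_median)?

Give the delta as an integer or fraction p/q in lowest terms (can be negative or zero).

Old median = 0
After inserting x = -9: new sorted = [-15, -13, -9, -7, -5, -4, 4, 6, 19, 23, 30]
New median = -4
Delta = -4 - 0 = -4

Answer: -4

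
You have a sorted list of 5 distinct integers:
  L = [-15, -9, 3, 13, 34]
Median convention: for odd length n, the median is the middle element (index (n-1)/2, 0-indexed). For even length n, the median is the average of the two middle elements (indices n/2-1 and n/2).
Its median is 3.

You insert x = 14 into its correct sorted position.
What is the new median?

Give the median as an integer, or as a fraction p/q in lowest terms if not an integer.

Old list (sorted, length 5): [-15, -9, 3, 13, 34]
Old median = 3
Insert x = 14
Old length odd (5). Middle was index 2 = 3.
New length even (6). New median = avg of two middle elements.
x = 14: 4 elements are < x, 1 elements are > x.
New sorted list: [-15, -9, 3, 13, 14, 34]
New median = 8

Answer: 8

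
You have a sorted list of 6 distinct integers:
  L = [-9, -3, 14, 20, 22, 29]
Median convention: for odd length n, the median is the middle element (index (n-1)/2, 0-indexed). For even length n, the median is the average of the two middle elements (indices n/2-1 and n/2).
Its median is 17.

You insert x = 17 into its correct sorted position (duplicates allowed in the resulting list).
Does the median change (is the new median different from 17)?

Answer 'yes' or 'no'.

Old median = 17
Insert x = 17
New median = 17
Changed? no

Answer: no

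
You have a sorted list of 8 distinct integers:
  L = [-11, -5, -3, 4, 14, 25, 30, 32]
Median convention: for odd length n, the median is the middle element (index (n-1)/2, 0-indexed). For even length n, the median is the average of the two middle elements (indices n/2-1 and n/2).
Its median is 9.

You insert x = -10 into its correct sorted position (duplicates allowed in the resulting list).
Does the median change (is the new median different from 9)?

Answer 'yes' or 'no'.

Answer: yes

Derivation:
Old median = 9
Insert x = -10
New median = 4
Changed? yes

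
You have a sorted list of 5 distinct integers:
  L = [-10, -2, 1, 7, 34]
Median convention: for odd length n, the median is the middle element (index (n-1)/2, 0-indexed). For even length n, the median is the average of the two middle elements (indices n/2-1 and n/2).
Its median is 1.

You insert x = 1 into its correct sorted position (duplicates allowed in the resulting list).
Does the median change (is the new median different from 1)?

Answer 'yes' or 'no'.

Answer: no

Derivation:
Old median = 1
Insert x = 1
New median = 1
Changed? no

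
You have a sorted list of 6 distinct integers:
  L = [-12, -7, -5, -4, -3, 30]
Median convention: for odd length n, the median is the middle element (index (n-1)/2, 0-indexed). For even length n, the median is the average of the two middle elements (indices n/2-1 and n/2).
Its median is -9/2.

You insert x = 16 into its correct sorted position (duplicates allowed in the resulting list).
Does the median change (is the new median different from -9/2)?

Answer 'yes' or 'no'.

Answer: yes

Derivation:
Old median = -9/2
Insert x = 16
New median = -4
Changed? yes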